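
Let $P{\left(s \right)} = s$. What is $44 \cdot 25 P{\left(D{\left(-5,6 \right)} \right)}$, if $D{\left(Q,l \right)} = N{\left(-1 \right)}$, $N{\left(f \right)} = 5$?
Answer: $5500$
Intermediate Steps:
$D{\left(Q,l \right)} = 5$
$44 \cdot 25 P{\left(D{\left(-5,6 \right)} \right)} = 44 \cdot 25 \cdot 5 = 1100 \cdot 5 = 5500$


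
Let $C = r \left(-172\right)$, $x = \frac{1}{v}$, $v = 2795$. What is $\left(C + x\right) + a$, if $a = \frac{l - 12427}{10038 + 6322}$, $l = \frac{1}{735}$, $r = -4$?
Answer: $\frac{1154865387331}{1680437850} \approx 687.24$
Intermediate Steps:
$l = \frac{1}{735} \approx 0.0013605$
$a = - \frac{2283461}{3006150}$ ($a = \frac{\frac{1}{735} - 12427}{10038 + 6322} = - \frac{9133844}{735 \cdot 16360} = \left(- \frac{9133844}{735}\right) \frac{1}{16360} = - \frac{2283461}{3006150} \approx -0.7596$)
$x = \frac{1}{2795} \approx 0.00035778$
$C = 688$ ($C = \left(-4\right) \left(-172\right) = 688$)
$\left(C + x\right) + a = \left(688 + \frac{1}{2795}\right) - \frac{2283461}{3006150} = \frac{1922961}{2795} - \frac{2283461}{3006150} = \frac{1154865387331}{1680437850}$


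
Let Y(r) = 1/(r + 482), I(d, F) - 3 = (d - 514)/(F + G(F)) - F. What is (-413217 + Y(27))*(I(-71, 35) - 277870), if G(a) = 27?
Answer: 1812024527316534/15779 ≈ 1.1484e+11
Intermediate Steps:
I(d, F) = 3 - F + (-514 + d)/(27 + F) (I(d, F) = 3 + ((d - 514)/(F + 27) - F) = 3 + ((-514 + d)/(27 + F) - F) = 3 + (-F + (-514 + d)/(27 + F)) = 3 - F + (-514 + d)/(27 + F))
Y(r) = 1/(482 + r)
(-413217 + Y(27))*(I(-71, 35) - 277870) = (-413217 + 1/(482 + 27))*((-433 - 71 - 1*35² - 24*35)/(27 + 35) - 277870) = (-413217 + 1/509)*((-433 - 71 - 1*1225 - 840)/62 - 277870) = (-413217 + 1/509)*((-433 - 71 - 1225 - 840)/62 - 277870) = -210327452*((1/62)*(-2569) - 277870)/509 = -210327452*(-2569/62 - 277870)/509 = -210327452/509*(-17230509/62) = 1812024527316534/15779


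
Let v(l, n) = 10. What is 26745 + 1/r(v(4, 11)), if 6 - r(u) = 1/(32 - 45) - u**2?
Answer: 36881368/1379 ≈ 26745.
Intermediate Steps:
r(u) = 79/13 + u**2 (r(u) = 6 - (1/(32 - 45) - u**2) = 6 - (1/(-13) - u**2) = 6 - (-1/13 - u**2) = 6 + (1/13 + u**2) = 79/13 + u**2)
26745 + 1/r(v(4, 11)) = 26745 + 1/(79/13 + 10**2) = 26745 + 1/(79/13 + 100) = 26745 + 1/(1379/13) = 26745 + 13/1379 = 36881368/1379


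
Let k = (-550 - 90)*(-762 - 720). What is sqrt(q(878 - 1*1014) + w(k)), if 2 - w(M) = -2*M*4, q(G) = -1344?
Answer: sqrt(7586498) ≈ 2754.4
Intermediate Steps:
k = 948480 (k = -640*(-1482) = 948480)
w(M) = 2 + 8*M (w(M) = 2 - (-2*M)*4 = 2 - (-8)*M = 2 + 8*M)
sqrt(q(878 - 1*1014) + w(k)) = sqrt(-1344 + (2 + 8*948480)) = sqrt(-1344 + (2 + 7587840)) = sqrt(-1344 + 7587842) = sqrt(7586498)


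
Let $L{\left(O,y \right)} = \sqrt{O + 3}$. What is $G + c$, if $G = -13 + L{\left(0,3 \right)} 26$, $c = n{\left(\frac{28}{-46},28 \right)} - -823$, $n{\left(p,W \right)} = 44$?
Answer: $854 + 26 \sqrt{3} \approx 899.03$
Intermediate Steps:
$L{\left(O,y \right)} = \sqrt{3 + O}$
$c = 867$ ($c = 44 - -823 = 44 + 823 = 867$)
$G = -13 + 26 \sqrt{3}$ ($G = -13 + \sqrt{3 + 0} \cdot 26 = -13 + \sqrt{3} \cdot 26 = -13 + 26 \sqrt{3} \approx 32.033$)
$G + c = \left(-13 + 26 \sqrt{3}\right) + 867 = 854 + 26 \sqrt{3}$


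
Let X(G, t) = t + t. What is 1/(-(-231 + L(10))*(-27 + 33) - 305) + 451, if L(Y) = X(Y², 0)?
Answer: 487532/1081 ≈ 451.00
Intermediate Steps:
X(G, t) = 2*t
L(Y) = 0 (L(Y) = 2*0 = 0)
1/(-(-231 + L(10))*(-27 + 33) - 305) + 451 = 1/(-(-231 + 0)*(-27 + 33) - 305) + 451 = 1/(-(-231)*6 - 305) + 451 = 1/(-1*(-1386) - 305) + 451 = 1/(1386 - 305) + 451 = 1/1081 + 451 = 487532/1081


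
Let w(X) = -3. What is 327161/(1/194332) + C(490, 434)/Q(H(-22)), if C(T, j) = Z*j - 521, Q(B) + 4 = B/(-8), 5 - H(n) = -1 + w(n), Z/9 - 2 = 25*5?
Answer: 2606687945204/41 ≈ 6.3578e+10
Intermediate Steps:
Z = 1143 (Z = 18 + 9*(25*5) = 18 + 9*125 = 18 + 1125 = 1143)
H(n) = 9 (H(n) = 5 - (-1 - 3) = 5 - 1*(-4) = 5 + 4 = 9)
Q(B) = -4 - B/8 (Q(B) = -4 + B/(-8) = -4 + B*(-⅛) = -4 - B/8)
C(T, j) = -521 + 1143*j (C(T, j) = 1143*j - 521 = -521 + 1143*j)
327161/(1/194332) + C(490, 434)/Q(H(-22)) = 327161/(1/194332) + (-521 + 1143*434)/(-4 - ⅛*9) = 327161/(1/194332) + (-521 + 496062)/(-4 - 9/8) = 327161*194332 + 495541/(-41/8) = 63577851452 + 495541*(-8/41) = 63577851452 - 3964328/41 = 2606687945204/41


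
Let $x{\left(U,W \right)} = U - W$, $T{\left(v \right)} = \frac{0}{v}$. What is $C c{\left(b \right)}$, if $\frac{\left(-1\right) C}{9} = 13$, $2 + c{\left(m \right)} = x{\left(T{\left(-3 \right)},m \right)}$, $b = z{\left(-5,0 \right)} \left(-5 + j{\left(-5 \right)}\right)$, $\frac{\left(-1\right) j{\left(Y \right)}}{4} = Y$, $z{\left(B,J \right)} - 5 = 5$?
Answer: $17784$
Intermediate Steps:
$z{\left(B,J \right)} = 10$ ($z{\left(B,J \right)} = 5 + 5 = 10$)
$j{\left(Y \right)} = - 4 Y$
$T{\left(v \right)} = 0$
$b = 150$ ($b = 10 \left(-5 - -20\right) = 10 \left(-5 + 20\right) = 10 \cdot 15 = 150$)
$c{\left(m \right)} = -2 - m$ ($c{\left(m \right)} = -2 + \left(0 - m\right) = -2 - m$)
$C = -117$ ($C = \left(-9\right) 13 = -117$)
$C c{\left(b \right)} = - 117 \left(-2 - 150\right) = \left(-117\right) \left(-152\right) = 17784$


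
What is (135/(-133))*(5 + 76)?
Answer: -10935/133 ≈ -82.218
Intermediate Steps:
(135/(-133))*(5 + 76) = (135*(-1/133))*81 = -135/133*81 = -10935/133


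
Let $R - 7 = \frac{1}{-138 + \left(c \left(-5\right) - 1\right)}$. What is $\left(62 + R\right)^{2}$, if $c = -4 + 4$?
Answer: $\frac{91968100}{19321} \approx 4760.0$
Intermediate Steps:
$c = 0$
$R = \frac{972}{139}$ ($R = 7 + \frac{1}{-138 + \left(0 \left(-5\right) - 1\right)} = 7 + \frac{1}{-138 + \left(0 - 1\right)} = 7 + \frac{1}{-138 - 1} = 7 + \frac{1}{-139} = 7 - \frac{1}{139} = \frac{972}{139} \approx 6.9928$)
$\left(62 + R\right)^{2} = \left(62 + \frac{972}{139}\right)^{2} = \left(\frac{9590}{139}\right)^{2} = \frac{91968100}{19321}$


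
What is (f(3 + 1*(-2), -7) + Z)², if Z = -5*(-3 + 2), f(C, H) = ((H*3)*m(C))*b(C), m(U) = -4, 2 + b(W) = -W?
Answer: 61009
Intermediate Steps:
b(W) = -2 - W
f(C, H) = -12*H*(-2 - C) (f(C, H) = ((H*3)*(-4))*(-2 - C) = ((3*H)*(-4))*(-2 - C) = (-12*H)*(-2 - C) = -12*H*(-2 - C))
Z = 5 (Z = -5*(-1) = 5)
(f(3 + 1*(-2), -7) + Z)² = (12*(-7)*(2 + (3 + 1*(-2))) + 5)² = (12*(-7)*(2 + (3 - 2)) + 5)² = (12*(-7)*(2 + 1) + 5)² = (12*(-7)*3 + 5)² = (-252 + 5)² = (-247)² = 61009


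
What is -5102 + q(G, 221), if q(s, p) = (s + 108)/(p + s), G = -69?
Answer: -775465/152 ≈ -5101.7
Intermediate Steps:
q(s, p) = (108 + s)/(p + s)
-5102 + q(G, 221) = -5102 + (108 - 69)/(221 - 69) = -5102 + 39/152 = -775465/152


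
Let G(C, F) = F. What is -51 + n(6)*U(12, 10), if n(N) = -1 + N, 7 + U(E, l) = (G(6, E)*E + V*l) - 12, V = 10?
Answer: 1074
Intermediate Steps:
U(E, l) = -19 + E² + 10*l (U(E, l) = -7 + ((E*E + 10*l) - 12) = -7 + ((E² + 10*l) - 12) = -7 + (-12 + E² + 10*l) = -19 + E² + 10*l)
-51 + n(6)*U(12, 10) = -51 + (-1 + 6)*(-19 + 12² + 10*10) = -51 + 5*(-19 + 144 + 100) = -51 + 5*225 = -51 + 1125 = 1074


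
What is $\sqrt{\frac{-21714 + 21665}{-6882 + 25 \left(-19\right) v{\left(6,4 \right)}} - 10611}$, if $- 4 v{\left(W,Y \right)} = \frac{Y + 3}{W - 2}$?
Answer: $\frac{i \sqrt{121002066087451}}{106787} \approx 103.01 i$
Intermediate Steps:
$v{\left(W,Y \right)} = - \frac{3 + Y}{4 \left(-2 + W\right)}$ ($v{\left(W,Y \right)} = - \frac{\left(Y + 3\right) \frac{1}{W - 2}}{4} = - \frac{\left(3 + Y\right) \frac{1}{-2 + W}}{4} = - \frac{\frac{1}{-2 + W} \left(3 + Y\right)}{4} = - \frac{3 + Y}{4 \left(-2 + W\right)}$)
$\sqrt{\frac{-21714 + 21665}{-6882 + 25 \left(-19\right) v{\left(6,4 \right)}} - 10611} = \sqrt{\frac{-21714 + 21665}{-6882 + 25 \left(-19\right) \frac{-3 - 4}{4 \left(-2 + 6\right)}} - 10611} = \sqrt{- \frac{49}{-6882 - 475 \frac{-3 - 4}{4 \cdot 4}} - 10611} = \sqrt{- \frac{49}{-6882 - 475 \cdot \frac{1}{4} \cdot \frac{1}{4} \left(-7\right)} - 10611} = \sqrt{- \frac{49}{-6882 - - \frac{3325}{16}} - 10611} = \sqrt{- \frac{49}{-6882 + \frac{3325}{16}} - 10611} = \sqrt{- \frac{49}{- \frac{106787}{16}} - 10611} = \sqrt{\left(-49\right) \left(- \frac{16}{106787}\right) - 10611} = \sqrt{\frac{784}{106787} - 10611} = \sqrt{- \frac{1133116073}{106787}} = \frac{i \sqrt{121002066087451}}{106787}$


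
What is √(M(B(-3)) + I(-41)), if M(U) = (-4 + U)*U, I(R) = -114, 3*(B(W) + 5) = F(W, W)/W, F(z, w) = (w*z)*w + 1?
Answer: I*√8189/9 ≈ 10.055*I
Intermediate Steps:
F(z, w) = 1 + z*w² (F(z, w) = z*w² + 1 = 1 + z*w²)
B(W) = -5 + (1 + W³)/(3*W) (B(W) = -5 + ((1 + W*W²)/W)/3 = -5 + ((1 + W³)/W)/3 = -5 + (1 + W³)/(3*W))
M(U) = U*(-4 + U)
√(M(B(-3)) + I(-41)) = √(((⅓)*(1 + (-3)³ - 15*(-3))/(-3))*(-4 + (⅓)*(1 + (-3)³ - 15*(-3))/(-3)) - 114) = √(((⅓)*(-⅓)*(1 - 27 + 45))*(-4 + (⅓)*(-⅓)*(1 - 27 + 45)) - 114) = √(((⅓)*(-⅓)*19)*(-4 + (⅓)*(-⅓)*19) - 114) = √(-19*(-4 - 19/9)/9 - 114) = √(-19/9*(-55/9) - 114) = √(1045/81 - 114) = √(-8189/81) = I*√8189/9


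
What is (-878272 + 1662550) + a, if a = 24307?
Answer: 808585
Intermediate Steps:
(-878272 + 1662550) + a = (-878272 + 1662550) + 24307 = 784278 + 24307 = 808585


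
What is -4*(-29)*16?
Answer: 1856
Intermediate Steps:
-4*(-29)*16 = 116*16 = 1856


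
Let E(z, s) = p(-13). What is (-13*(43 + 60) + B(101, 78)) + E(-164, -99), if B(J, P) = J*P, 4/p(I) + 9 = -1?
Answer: 32693/5 ≈ 6538.6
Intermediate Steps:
p(I) = -2/5 (p(I) = 4/(-9 - 1) = 4/(-10) = 4*(-1/10) = -2/5)
E(z, s) = -2/5
(-13*(43 + 60) + B(101, 78)) + E(-164, -99) = (-13*(43 + 60) + 101*78) - 2/5 = (-13*103 + 7878) - 2/5 = (-1339 + 7878) - 2/5 = 6539 - 2/5 = 32693/5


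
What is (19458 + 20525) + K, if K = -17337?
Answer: 22646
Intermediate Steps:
(19458 + 20525) + K = (19458 + 20525) - 17337 = 39983 - 17337 = 22646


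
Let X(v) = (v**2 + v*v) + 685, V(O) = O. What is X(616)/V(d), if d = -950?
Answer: -759597/950 ≈ -799.58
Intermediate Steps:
X(v) = 685 + 2*v**2 (X(v) = (v**2 + v**2) + 685 = 2*v**2 + 685 = 685 + 2*v**2)
X(616)/V(d) = (685 + 2*616**2)/(-950) = (685 + 2*379456)*(-1/950) = (685 + 758912)*(-1/950) = 759597*(-1/950) = -759597/950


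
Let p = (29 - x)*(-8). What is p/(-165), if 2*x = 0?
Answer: 232/165 ≈ 1.4061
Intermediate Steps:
x = 0 (x = (1/2)*0 = 0)
p = -232 (p = (29 - 1*0)*(-8) = (29 + 0)*(-8) = 29*(-8) = -232)
p/(-165) = -232/(-165) = -232*(-1/165) = 232/165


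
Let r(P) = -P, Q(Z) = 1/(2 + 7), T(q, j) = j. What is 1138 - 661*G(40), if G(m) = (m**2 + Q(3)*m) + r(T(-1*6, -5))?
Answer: -9564343/9 ≈ -1.0627e+6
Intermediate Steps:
Q(Z) = 1/9
G(m) = 5 + m**2 + m/9 (G(m) = (m**2 + m/9) - 1*(-5) = (m**2 + m/9) + 5 = 5 + m**2 + m/9)
1138 - 661*G(40) = 1138 - 661*(5 + 40**2 + (1/9)*40) = 1138 - 661*(5 + 1600 + 40/9) = 1138 - 661*14485/9 = 1138 - 9574585/9 = -9564343/9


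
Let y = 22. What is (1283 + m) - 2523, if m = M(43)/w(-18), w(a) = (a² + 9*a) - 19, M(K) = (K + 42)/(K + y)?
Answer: -2305143/1859 ≈ -1240.0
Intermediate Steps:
M(K) = (42 + K)/(22 + K) (M(K) = (K + 42)/(K + 22) = (42 + K)/(22 + K))
w(a) = -19 + a² + 9*a
m = 17/1859 (m = ((42 + 43)/(22 + 43))/(-19 + (-18)² + 9*(-18)) = (85/65)/(-19 + 324 - 162) = ((1/65)*85)/143 = (17/13)*(1/143) = 17/1859 ≈ 0.0091447)
(1283 + m) - 2523 = (1283 + 17/1859) - 2523 = 2385114/1859 - 2523 = -2305143/1859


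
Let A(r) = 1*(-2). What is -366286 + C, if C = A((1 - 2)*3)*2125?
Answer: -370536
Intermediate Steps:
A(r) = -2
C = -4250 (C = -2*2125 = -4250)
-366286 + C = -366286 - 4250 = -370536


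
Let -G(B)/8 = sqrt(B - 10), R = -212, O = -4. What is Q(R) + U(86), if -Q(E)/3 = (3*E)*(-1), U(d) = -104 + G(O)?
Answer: -2012 - 8*I*sqrt(14) ≈ -2012.0 - 29.933*I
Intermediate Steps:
G(B) = -8*sqrt(-10 + B) (G(B) = -8*sqrt(B - 10) = -8*sqrt(-10 + B))
U(d) = -104 - 8*I*sqrt(14) (U(d) = -104 - 8*sqrt(-10 - 4) = -104 - 8*I*sqrt(14))
Q(E) = 9*E (Q(E) = -3*3*E*(-1) = -(-9)*E = 9*E)
Q(R) + U(86) = 9*(-212) + (-104 - 8*I*sqrt(14)) = -1908 + (-104 - 8*I*sqrt(14)) = -2012 - 8*I*sqrt(14)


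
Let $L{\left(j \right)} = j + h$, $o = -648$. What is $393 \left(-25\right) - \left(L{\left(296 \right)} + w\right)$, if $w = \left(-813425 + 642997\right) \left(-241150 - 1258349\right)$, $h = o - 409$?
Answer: $-255556624636$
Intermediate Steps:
$h = -1057$ ($h = -648 - 409 = -1057$)
$w = 255556615572$ ($w = \left(-170428\right) \left(-1499499\right) = 255556615572$)
$L{\left(j \right)} = -1057 + j$ ($L{\left(j \right)} = j - 1057 = -1057 + j$)
$393 \left(-25\right) - \left(L{\left(296 \right)} + w\right) = 393 \left(-25\right) - \left(\left(-1057 + 296\right) + 255556615572\right) = -9825 - \left(-761 + 255556615572\right) = -9825 - 255556614811 = -255556624636$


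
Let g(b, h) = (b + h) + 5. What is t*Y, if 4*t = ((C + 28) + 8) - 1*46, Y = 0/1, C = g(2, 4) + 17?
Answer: 0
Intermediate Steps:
g(b, h) = 5 + b + h
C = 28 (C = (5 + 2 + 4) + 17 = 11 + 17 = 28)
Y = 0 (Y = 0*1 = 0)
t = 9/2 (t = (((28 + 28) + 8) - 1*46)/4 = ((56 + 8) - 46)/4 = (64 - 46)/4 = (¼)*18 = 9/2 ≈ 4.5000)
t*Y = (9/2)*0 = 0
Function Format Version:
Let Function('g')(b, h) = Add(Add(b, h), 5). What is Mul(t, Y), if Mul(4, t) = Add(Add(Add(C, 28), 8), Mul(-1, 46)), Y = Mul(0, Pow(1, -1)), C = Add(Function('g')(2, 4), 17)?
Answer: 0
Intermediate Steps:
Function('g')(b, h) = Add(5, b, h)
C = 28 (C = Add(Add(5, 2, 4), 17) = Add(11, 17) = 28)
Y = 0 (Y = Mul(0, 1) = 0)
t = Rational(9, 2) (t = Mul(Rational(1, 4), Add(Add(Add(28, 28), 8), Mul(-1, 46))) = Mul(Rational(1, 4), Add(Add(56, 8), -46)) = Mul(Rational(1, 4), Add(64, -46)) = Mul(Rational(1, 4), 18) = Rational(9, 2) ≈ 4.5000)
Mul(t, Y) = Mul(Rational(9, 2), 0) = 0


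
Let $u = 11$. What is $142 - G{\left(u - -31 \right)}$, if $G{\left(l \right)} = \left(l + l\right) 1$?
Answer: $58$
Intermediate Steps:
$G{\left(l \right)} = 2 l$ ($G{\left(l \right)} = 2 l 1 = 2 l$)
$142 - G{\left(u - -31 \right)} = 142 - 2 \left(11 - -31\right) = 142 - 2 \left(11 + 31\right) = 142 - 2 \cdot 42 = 142 - 84 = 58$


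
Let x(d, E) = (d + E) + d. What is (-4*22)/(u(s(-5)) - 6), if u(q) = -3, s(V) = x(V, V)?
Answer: 88/9 ≈ 9.7778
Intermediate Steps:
x(d, E) = E + 2*d (x(d, E) = (E + d) + d = E + 2*d)
s(V) = 3*V (s(V) = V + 2*V = 3*V)
(-4*22)/(u(s(-5)) - 6) = (-4*22)/(-3 - 6) = -88/(-9) = -88*(-⅑) = 88/9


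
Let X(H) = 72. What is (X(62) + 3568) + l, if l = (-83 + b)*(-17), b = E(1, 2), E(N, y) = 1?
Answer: 5034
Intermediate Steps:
b = 1
l = 1394 (l = (-83 + 1)*(-17) = -82*(-17) = 1394)
(X(62) + 3568) + l = (72 + 3568) + 1394 = 3640 + 1394 = 5034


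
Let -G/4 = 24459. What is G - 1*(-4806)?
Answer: -93030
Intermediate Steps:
G = -97836 (G = -4*24459 = -97836)
G - 1*(-4806) = -97836 - 1*(-4806) = -97836 + 4806 = -93030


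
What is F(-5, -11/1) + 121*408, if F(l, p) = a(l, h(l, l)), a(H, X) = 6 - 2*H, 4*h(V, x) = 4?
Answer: 49384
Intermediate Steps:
h(V, x) = 1 (h(V, x) = (¼)*4 = 1)
F(l, p) = 6 - 2*l
F(-5, -11/1) + 121*408 = (6 - 2*(-5)) + 121*408 = (6 + 10) + 49368 = 16 + 49368 = 49384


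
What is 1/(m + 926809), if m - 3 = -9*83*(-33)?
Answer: 1/951463 ≈ 1.0510e-6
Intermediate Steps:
m = 24654 (m = 3 - 9*83*(-33) = 3 - 747*(-33) = 3 + 24651 = 24654)
1/(m + 926809) = 1/(24654 + 926809) = 1/951463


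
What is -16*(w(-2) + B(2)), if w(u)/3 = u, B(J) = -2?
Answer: 128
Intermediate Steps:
w(u) = 3*u
-16*(w(-2) + B(2)) = -16*(3*(-2) - 2) = -16*(-6 - 2) = -16*(-8) = 128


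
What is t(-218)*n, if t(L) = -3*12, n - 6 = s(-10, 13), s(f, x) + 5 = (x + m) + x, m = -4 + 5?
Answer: -1008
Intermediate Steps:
m = 1
s(f, x) = -4 + 2*x (s(f, x) = -5 + ((x + 1) + x) = -5 + ((1 + x) + x) = -5 + (1 + 2*x) = -4 + 2*x)
n = 28 (n = 6 + (-4 + 2*13) = 6 + (-4 + 26) = 6 + 22 = 28)
t(L) = -36
t(-218)*n = -36*28 = -1008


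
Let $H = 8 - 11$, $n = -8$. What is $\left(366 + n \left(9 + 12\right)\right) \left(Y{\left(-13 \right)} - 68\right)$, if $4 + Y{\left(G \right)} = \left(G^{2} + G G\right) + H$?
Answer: $52074$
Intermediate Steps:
$H = -3$ ($H = 8 - 11 = -3$)
$Y{\left(G \right)} = -7 + 2 G^{2}$ ($Y{\left(G \right)} = -4 - \left(3 - G^{2} - G G\right) = -4 + \left(\left(G^{2} + G^{2}\right) - 3\right) = -4 + \left(2 G^{2} - 3\right) = -4 + \left(-3 + 2 G^{2}\right) = -7 + 2 G^{2}$)
$\left(366 + n \left(9 + 12\right)\right) \left(Y{\left(-13 \right)} - 68\right) = \left(366 - 8 \left(9 + 12\right)\right) \left(\left(-7 + 2 \left(-13\right)^{2}\right) - 68\right) = \left(366 - 168\right) \left(\left(-7 + 2 \cdot 169\right) - 68\right) = \left(366 - 168\right) \left(\left(-7 + 338\right) - 68\right) = 198 \left(331 - 68\right) = 198 \cdot 263 = 52074$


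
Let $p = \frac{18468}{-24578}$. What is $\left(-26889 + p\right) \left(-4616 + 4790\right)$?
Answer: $- \frac{57497978970}{12289} \approx -4.6788 \cdot 10^{6}$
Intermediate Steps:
$p = - \frac{9234}{12289}$ ($p = 18468 \left(- \frac{1}{24578}\right) = - \frac{9234}{12289} \approx -0.7514$)
$\left(-26889 + p\right) \left(-4616 + 4790\right) = \left(-26889 - \frac{9234}{12289}\right) \left(-4616 + 4790\right) = \left(- \frac{330448155}{12289}\right) 174 = - \frac{57497978970}{12289}$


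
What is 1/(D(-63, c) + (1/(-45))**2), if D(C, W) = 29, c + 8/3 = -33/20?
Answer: 2025/58726 ≈ 0.034482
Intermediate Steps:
c = -259/60 (c = -8/3 - 33/20 = -259/60 ≈ -4.3167)
1/(D(-63, c) + (1/(-45))**2) = 1/(29 + (1/(-45))**2) = 1/(29 + (-1/45)**2) = 1/(29 + 1/2025) = 1/(58726/2025) = 2025/58726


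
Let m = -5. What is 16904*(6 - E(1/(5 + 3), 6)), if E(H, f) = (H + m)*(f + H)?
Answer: 4849335/8 ≈ 6.0617e+5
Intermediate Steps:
E(H, f) = (-5 + H)*(H + f) (E(H, f) = (H - 5)*(f + H) = (-5 + H)*(H + f))
16904*(6 - E(1/(5 + 3), 6)) = 16904*(6 - ((1/(5 + 3))² - 5/(5 + 3) - 5*6 + 6/(5 + 3))) = 16904*(6 - ((1/8)² - 5/8 - 30 + 6/8)) = 16904*(6 - ((⅛)² - 5*⅛ - 30 + (⅛)*6)) = 16904*(6 - (1/64 - 5/8 - 30 + ¾)) = 16904*(6 - 1*(-1911/64)) = 16904*(6 + 1911/64) = 16904*(2295/64) = 4849335/8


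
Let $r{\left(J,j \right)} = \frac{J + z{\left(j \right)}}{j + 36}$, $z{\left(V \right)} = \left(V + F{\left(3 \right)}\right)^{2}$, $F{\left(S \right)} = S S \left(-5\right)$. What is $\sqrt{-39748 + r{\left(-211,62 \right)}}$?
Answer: $\frac{i \sqrt{1947613}}{7} \approx 199.37 i$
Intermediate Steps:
$F{\left(S \right)} = - 5 S^{2}$ ($F{\left(S \right)} = S^{2} \left(-5\right) = - 5 S^{2}$)
$z{\left(V \right)} = \left(-45 + V\right)^{2}$ ($z{\left(V \right)} = \left(V - 5 \cdot 3^{2}\right)^{2} = \left(V - 45\right)^{2} = \left(-45 + V\right)^{2}$)
$r{\left(J,j \right)} = \frac{J + \left(-45 + j\right)^{2}}{36 + j}$ ($r{\left(J,j \right)} = \frac{J + \left(-45 + j\right)^{2}}{j + 36} = \frac{J + \left(-45 + j\right)^{2}}{36 + j}$)
$\sqrt{-39748 + r{\left(-211,62 \right)}} = \sqrt{-39748 + \frac{-211 + \left(-45 + 62\right)^{2}}{36 + 62}} = \sqrt{-39748 + \frac{-211 + 17^{2}}{98}} = \sqrt{-39748 + \frac{-211 + 289}{98}} = \sqrt{-39748 + \frac{1}{98} \cdot 78} = \sqrt{-39748 + \frac{39}{49}} = \sqrt{- \frac{1947613}{49}} = \frac{i \sqrt{1947613}}{7}$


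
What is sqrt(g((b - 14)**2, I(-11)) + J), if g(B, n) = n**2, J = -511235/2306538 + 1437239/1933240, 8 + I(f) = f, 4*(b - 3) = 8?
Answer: sqrt(49918871459965532930869210)/371590960260 ≈ 19.014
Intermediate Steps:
b = 5 (b = 3 + (1/4)*8 = 3 + 2 = 5)
I(f) = -8 + f
J = 1163353208591/2229545761560 (J = -511235*1/2306538 + 1437239*(1/1933240) = -511235/2306538 + 1437239/1933240 = 1163353208591/2229545761560 ≈ 0.52179)
sqrt(g((b - 14)**2, I(-11)) + J) = sqrt((-8 - 11)**2 + 1163353208591/2229545761560) = sqrt((-19)**2 + 1163353208591/2229545761560) = sqrt(361 + 1163353208591/2229545761560) = sqrt(806029373131751/2229545761560) = sqrt(49918871459965532930869210)/371590960260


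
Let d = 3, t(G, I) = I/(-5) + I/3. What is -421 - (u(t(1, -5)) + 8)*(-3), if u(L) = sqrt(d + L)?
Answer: -397 + sqrt(21) ≈ -392.42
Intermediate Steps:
t(G, I) = 2*I/15 (t(G, I) = I*(-1/5) + I*(1/3) = -I/5 + I/3 = 2*I/15)
u(L) = sqrt(3 + L)
-421 - (u(t(1, -5)) + 8)*(-3) = -421 - (sqrt(3 + (2/15)*(-5)) + 8)*(-3) = -421 - (sqrt(3 - 2/3) + 8)*(-3) = -421 - (sqrt(7/3) + 8)*(-3) = -421 - (sqrt(21)/3 + 8)*(-3) = -421 - (8 + sqrt(21)/3)*(-3) = -421 - (-24 - sqrt(21)) = -421 + (24 + sqrt(21)) = -397 + sqrt(21)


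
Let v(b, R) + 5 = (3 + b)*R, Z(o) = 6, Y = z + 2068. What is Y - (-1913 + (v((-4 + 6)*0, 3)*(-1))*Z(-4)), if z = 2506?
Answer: 6511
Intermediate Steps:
Y = 4574 (Y = 2506 + 2068 = 4574)
v(b, R) = -5 + R*(3 + b) (v(b, R) = -5 + (3 + b)*R = -5 + R*(3 + b))
Y - (-1913 + (v((-4 + 6)*0, 3)*(-1))*Z(-4)) = 4574 - (-1913 + ((-5 + 3*3 + 3*((-4 + 6)*0))*(-1))*6) = 4574 - (-1913 + ((-5 + 9 + 3*(2*0))*(-1))*6) = 4574 - (-1913 + ((-5 + 9 + 3*0)*(-1))*6) = 4574 - (-1913 + ((-5 + 9 + 0)*(-1))*6) = 4574 - (-1913 + (4*(-1))*6) = 4574 - (-1913 - 4*6) = 4574 - (-1913 - 24) = 4574 - 1*(-1937) = 4574 + 1937 = 6511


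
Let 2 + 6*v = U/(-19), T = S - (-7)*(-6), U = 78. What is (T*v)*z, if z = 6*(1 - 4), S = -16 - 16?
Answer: -25752/19 ≈ -1355.4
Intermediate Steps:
S = -32
z = -18 (z = 6*(-3) = -18)
T = -74 (T = -32 - (-7)*(-6) = -32 - 1*42 = -32 - 42 = -74)
v = -58/57 (v = -⅓ + (78/(-19))/6 = -⅓ + (78*(-1/19))/6 = -⅓ + (⅙)*(-78/19) = -⅓ - 13/19 = -58/57 ≈ -1.0175)
(T*v)*z = -74*(-58/57)*(-18) = (4292/57)*(-18) = -25752/19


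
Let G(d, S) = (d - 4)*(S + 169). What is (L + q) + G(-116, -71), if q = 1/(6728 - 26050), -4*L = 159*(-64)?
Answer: -178071553/19322 ≈ -9216.0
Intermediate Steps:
G(d, S) = (-4 + d)*(169 + S)
L = 2544 (L = -159*(-64)/4 = -1/4*(-10176) = 2544)
q = -1/19322 (q = 1/(-19322) = -1/19322 ≈ -5.1754e-5)
(L + q) + G(-116, -71) = (2544 - 1/19322) + (-676 - 4*(-71) + 169*(-116) - 71*(-116)) = 49155167/19322 + (-676 + 284 - 19604 + 8236) = 49155167/19322 - 11760 = -178071553/19322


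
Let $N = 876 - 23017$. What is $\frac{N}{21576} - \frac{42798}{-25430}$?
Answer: $\frac{180182009}{274338840} \approx 0.65679$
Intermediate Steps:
$N = -22141$ ($N = 876 - 23017 = -22141$)
$\frac{N}{21576} - \frac{42798}{-25430} = - \frac{22141}{21576} - \frac{42798}{-25430} = \left(-22141\right) \frac{1}{21576} - - \frac{21399}{12715} = - \frac{22141}{21576} + \frac{21399}{12715} = \frac{180182009}{274338840}$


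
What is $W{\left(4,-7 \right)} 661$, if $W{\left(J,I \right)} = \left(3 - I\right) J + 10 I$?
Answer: $-19830$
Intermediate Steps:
$W{\left(J,I \right)} = 10 I + J \left(3 - I\right)$ ($W{\left(J,I \right)} = J \left(3 - I\right) + 10 I = 10 I + J \left(3 - I\right)$)
$W{\left(4,-7 \right)} 661 = \left(3 \cdot 4 + 10 \left(-7\right) - \left(-7\right) 4\right) 661 = \left(12 - 70 + 28\right) 661 = \left(-30\right) 661 = -19830$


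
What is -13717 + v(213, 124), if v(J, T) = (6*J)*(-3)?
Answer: -17551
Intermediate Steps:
v(J, T) = -18*J
-13717 + v(213, 124) = -13717 - 18*213 = -13717 - 3834 = -17551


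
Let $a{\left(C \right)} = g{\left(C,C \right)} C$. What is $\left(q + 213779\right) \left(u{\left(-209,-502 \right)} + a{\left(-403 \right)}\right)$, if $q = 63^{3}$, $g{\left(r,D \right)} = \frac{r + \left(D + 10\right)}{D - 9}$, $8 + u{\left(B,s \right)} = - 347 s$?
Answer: $\frac{8284378096786}{103} \approx 8.0431 \cdot 10^{10}$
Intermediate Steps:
$u{\left(B,s \right)} = -8 - 347 s$
$g{\left(r,D \right)} = \frac{10 + D + r}{-9 + D}$ ($g{\left(r,D \right)} = \frac{r + \left(10 + D\right)}{-9 + D} = \frac{10 + D + r}{-9 + D}$)
$q = 250047$
$a{\left(C \right)} = \frac{C \left(10 + 2 C\right)}{-9 + C}$ ($a{\left(C \right)} = \frac{10 + C + C}{-9 + C} C = \frac{10 + 2 C}{-9 + C} C = \frac{C \left(10 + 2 C\right)}{-9 + C}$)
$\left(q + 213779\right) \left(u{\left(-209,-502 \right)} + a{\left(-403 \right)}\right) = \left(250047 + 213779\right) \left(\left(-8 - -174194\right) + 2 \left(-403\right) \frac{1}{-9 - 403} \left(5 - 403\right)\right) = 463826 \left(\left(-8 + 174194\right) + 2 \left(-403\right) \frac{1}{-412} \left(-398\right)\right) = 463826 \left(174186 + 2 \left(-403\right) \left(- \frac{1}{412}\right) \left(-398\right)\right) = 463826 \left(174186 - \frac{80197}{103}\right) = 463826 \cdot \frac{17860961}{103} = \frac{8284378096786}{103}$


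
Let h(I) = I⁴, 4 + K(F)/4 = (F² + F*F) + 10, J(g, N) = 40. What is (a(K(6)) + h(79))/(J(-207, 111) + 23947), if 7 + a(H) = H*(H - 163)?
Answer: 38996562/23987 ≈ 1625.7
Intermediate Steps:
K(F) = 24 + 8*F² (K(F) = -16 + 4*((F² + F*F) + 10) = -16 + 4*((F² + F²) + 10) = -16 + 4*(2*F² + 10) = -16 + 4*(10 + 2*F²) = -16 + (40 + 8*F²) = 24 + 8*F²)
a(H) = -7 + H*(-163 + H) (a(H) = -7 + H*(H - 163) = -7 + H*(-163 + H))
(a(K(6)) + h(79))/(J(-207, 111) + 23947) = ((-7 + (24 + 8*6²)² - 163*(24 + 8*6²)) + 79⁴)/(40 + 23947) = ((-7 + (24 + 8*36)² - 163*(24 + 8*36)) + 38950081)/23987 = ((-7 + (24 + 288)² - 163*(24 + 288)) + 38950081)*(1/23987) = ((-7 + 312² - 163*312) + 38950081)*(1/23987) = ((-7 + 97344 - 50856) + 38950081)*(1/23987) = (46481 + 38950081)*(1/23987) = 38996562*(1/23987) = 38996562/23987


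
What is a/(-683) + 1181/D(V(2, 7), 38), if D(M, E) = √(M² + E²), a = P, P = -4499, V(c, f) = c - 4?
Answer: 4499/683 + 1181*√362/724 ≈ 37.623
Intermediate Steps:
V(c, f) = -4 + c
a = -4499
D(M, E) = √(E² + M²)
a/(-683) + 1181/D(V(2, 7), 38) = -4499/(-683) + 1181/(√(38² + (-4 + 2)²)) = -4499*(-1/683) + 1181/(√(1444 + (-2)²)) = 4499/683 + 1181/(√(1444 + 4)) = 4499/683 + 1181/(√1448) = 4499/683 + 1181/((2*√362)) = 4499/683 + 1181*(√362/724) = 4499/683 + 1181*√362/724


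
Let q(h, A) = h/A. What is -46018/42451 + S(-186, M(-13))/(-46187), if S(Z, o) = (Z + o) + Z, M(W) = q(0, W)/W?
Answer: -2109641594/1960684337 ≈ -1.0760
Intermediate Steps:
M(W) = 0 (M(W) = (0/W)/W = 0/W = 0)
S(Z, o) = o + 2*Z
-46018/42451 + S(-186, M(-13))/(-46187) = -46018/42451 + (0 + 2*(-186))/(-46187) = -46018*1/42451 + (0 - 372)*(-1/46187) = -46018/42451 - 372*(-1/46187) = -46018/42451 + 372/46187 = -2109641594/1960684337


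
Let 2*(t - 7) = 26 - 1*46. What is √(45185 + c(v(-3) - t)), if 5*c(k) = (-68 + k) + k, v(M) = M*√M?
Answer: √(1129315 - 30*I*√3)/5 ≈ 212.54 - 0.0048896*I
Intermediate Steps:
t = -3 (t = 7 + (26 - 1*46)/2 = 7 + (26 - 46)/2 = 7 + (½)*(-20) = 7 - 10 = -3)
v(M) = M^(3/2)
c(k) = -68/5 + 2*k/5 (c(k) = ((-68 + k) + k)/5 = (-68 + 2*k)/5 = -68/5 + 2*k/5)
√(45185 + c(v(-3) - t)) = √(45185 + (-68/5 + 2*((-3)^(3/2) - 1*(-3))/5)) = √(45185 + (-68/5 + 2*(-3*I*√3 + 3)/5)) = √(45185 + (-68/5 + 2*(3 - 3*I*√3)/5)) = √(45185 + (-68/5 + (6/5 - 6*I*√3/5))) = √(45185 + (-62/5 - 6*I*√3/5)) = √(225863/5 - 6*I*√3/5)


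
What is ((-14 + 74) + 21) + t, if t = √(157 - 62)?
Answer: 81 + √95 ≈ 90.747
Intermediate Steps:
t = √95 ≈ 9.7468
((-14 + 74) + 21) + t = ((-14 + 74) + 21) + √95 = (60 + 21) + √95 = 81 + √95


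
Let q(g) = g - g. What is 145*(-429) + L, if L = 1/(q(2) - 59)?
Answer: -3670096/59 ≈ -62205.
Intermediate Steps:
q(g) = 0
L = -1/59 (L = 1/(0 - 59) = 1/(-59) = -1/59 ≈ -0.016949)
145*(-429) + L = 145*(-429) - 1/59 = -62205 - 1/59 = -3670096/59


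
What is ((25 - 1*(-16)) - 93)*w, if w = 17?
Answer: -884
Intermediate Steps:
((25 - 1*(-16)) - 93)*w = ((25 - 1*(-16)) - 93)*17 = ((25 + 16) - 93)*17 = (41 - 93)*17 = -52*17 = -884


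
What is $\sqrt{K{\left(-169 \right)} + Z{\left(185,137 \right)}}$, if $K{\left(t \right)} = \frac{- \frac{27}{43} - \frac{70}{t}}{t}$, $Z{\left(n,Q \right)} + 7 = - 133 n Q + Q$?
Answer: $\frac{16 i \sqrt{695340526861}}{7267} \approx 1836.0 i$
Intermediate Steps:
$Z{\left(n,Q \right)} = -7 + Q - 133 Q n$ ($Z{\left(n,Q \right)} = -7 + \left(- 133 n Q + Q\right) = -7 - \left(- Q + 133 Q n\right) = -7 + Q - 133 Q n$)
$K{\left(t \right)} = \frac{- \frac{27}{43} - \frac{70}{t}}{t}$ ($K{\left(t \right)} = \frac{\left(-27\right) \frac{1}{43} - \frac{70}{t}}{t} = \frac{- \frac{27}{43} - \frac{70}{t}}{t}$)
$\sqrt{K{\left(-169 \right)} + Z{\left(185,137 \right)}} = \sqrt{\frac{-3010 - -4563}{43 \cdot 28561} - \left(-130 + 3370885\right)} = \sqrt{\frac{1}{43} \cdot \frac{1}{28561} \left(-3010 + 4563\right) - 3370755} = \sqrt{\frac{1}{43} \cdot \frac{1}{28561} \cdot 1553 - 3370755} = \sqrt{\frac{1553}{1228123} - 3370755} = \sqrt{- \frac{4139701741312}{1228123}} = \frac{16 i \sqrt{695340526861}}{7267}$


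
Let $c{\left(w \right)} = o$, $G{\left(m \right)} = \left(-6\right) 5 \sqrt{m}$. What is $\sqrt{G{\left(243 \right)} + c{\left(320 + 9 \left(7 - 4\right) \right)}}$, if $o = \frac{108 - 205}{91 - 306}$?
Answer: $\frac{\sqrt{20855 - 12480750 \sqrt{3}}}{215} \approx 21.615 i$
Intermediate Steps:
$G{\left(m \right)} = - 30 \sqrt{m}$
$o = \frac{97}{215}$ ($o = - \frac{97}{-215} = \left(-97\right) \left(- \frac{1}{215}\right) = \frac{97}{215} \approx 0.45116$)
$c{\left(w \right)} = \frac{97}{215}$
$\sqrt{G{\left(243 \right)} + c{\left(320 + 9 \left(7 - 4\right) \right)}} = \sqrt{- 30 \sqrt{243} + \frac{97}{215}} = \sqrt{- 30 \cdot 9 \sqrt{3} + \frac{97}{215}} = \sqrt{- 270 \sqrt{3} + \frac{97}{215}} = \sqrt{\frac{97}{215} - 270 \sqrt{3}}$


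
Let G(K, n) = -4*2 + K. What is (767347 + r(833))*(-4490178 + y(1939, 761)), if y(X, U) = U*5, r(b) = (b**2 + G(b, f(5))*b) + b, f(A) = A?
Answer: -9642534570662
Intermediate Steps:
G(K, n) = -8 + K
r(b) = b + b**2 + b*(-8 + b) (r(b) = (b**2 + (-8 + b)*b) + b = (b**2 + b*(-8 + b)) + b = b + b**2 + b*(-8 + b))
y(X, U) = 5*U
(767347 + r(833))*(-4490178 + y(1939, 761)) = (767347 + 833*(-7 + 2*833))*(-4490178 + 5*761) = (767347 + 833*(-7 + 1666))*(-4490178 + 3805) = (767347 + 833*1659)*(-4486373) = (767347 + 1381947)*(-4486373) = 2149294*(-4486373) = -9642534570662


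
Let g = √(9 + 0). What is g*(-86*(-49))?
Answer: 12642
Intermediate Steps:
g = 3 (g = √9 = 3)
g*(-86*(-49)) = 3*(-86*(-49)) = 3*4214 = 12642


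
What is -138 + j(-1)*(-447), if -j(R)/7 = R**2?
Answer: 2991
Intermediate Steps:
j(R) = -7*R**2
-138 + j(-1)*(-447) = -138 - 7*(-1)**2*(-447) = -138 - 7*1*(-447) = -138 - 7*(-447) = -138 + 3129 = 2991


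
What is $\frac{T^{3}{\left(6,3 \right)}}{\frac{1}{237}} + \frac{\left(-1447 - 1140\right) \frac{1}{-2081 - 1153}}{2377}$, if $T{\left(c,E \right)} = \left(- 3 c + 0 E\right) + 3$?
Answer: $- \frac{6148813495163}{7687218} \approx -7.9988 \cdot 10^{5}$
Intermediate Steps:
$T{\left(c,E \right)} = 3 - 3 c$ ($T{\left(c,E \right)} = \left(- 3 c + 0\right) + 3 = - 3 c + 3 = 3 - 3 c$)
$\frac{T^{3}{\left(6,3 \right)}}{\frac{1}{237}} + \frac{\left(-1447 - 1140\right) \frac{1}{-2081 - 1153}}{2377} = \frac{\left(3 - 18\right)^{3}}{\frac{1}{237}} + \frac{\left(-1447 - 1140\right) \frac{1}{-2081 - 1153}}{2377} = \left(3 - 18\right)^{3} \frac{1}{\frac{1}{237}} + \frac{-1447 - 1140}{-3234} \cdot \frac{1}{2377} = \left(-15\right)^{3} \cdot 237 + \left(-2587\right) \left(- \frac{1}{3234}\right) \frac{1}{2377} = \left(-3375\right) 237 + \frac{2587}{3234} \cdot \frac{1}{2377} = -799875 + \frac{2587}{7687218} = - \frac{6148813495163}{7687218}$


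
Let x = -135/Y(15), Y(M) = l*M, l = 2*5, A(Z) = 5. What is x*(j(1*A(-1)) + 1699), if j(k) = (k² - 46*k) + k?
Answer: -13491/10 ≈ -1349.1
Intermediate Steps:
l = 10
Y(M) = 10*M
j(k) = k² - 45*k
x = -9/10 (x = -135/(10*15) = -135/150 = -135*1/150 = -9/10 ≈ -0.90000)
x*(j(1*A(-1)) + 1699) = -9*((1*5)*(-45 + 1*5) + 1699)/10 = -9*(5*(-45 + 5) + 1699)/10 = -9*(5*(-40) + 1699)/10 = -9*(-200 + 1699)/10 = -9/10*1499 = -13491/10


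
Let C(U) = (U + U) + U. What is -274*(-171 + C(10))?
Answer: 38634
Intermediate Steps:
C(U) = 3*U (C(U) = 2*U + U = 3*U)
-274*(-171 + C(10)) = -274*(-171 + 3*10) = -274*(-171 + 30) = -274*(-141) = 38634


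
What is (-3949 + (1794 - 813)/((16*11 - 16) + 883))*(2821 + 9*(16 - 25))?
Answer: -11282843240/1043 ≈ -1.0818e+7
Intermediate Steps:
(-3949 + (1794 - 813)/((16*11 - 16) + 883))*(2821 + 9*(16 - 25)) = (-3949 + 981/((176 - 16) + 883))*(2821 + 9*(-9)) = (-3949 + 981/(160 + 883))*(2821 - 81) = (-3949 + 981/1043)*2740 = -4117826/1043*2740 = -11282843240/1043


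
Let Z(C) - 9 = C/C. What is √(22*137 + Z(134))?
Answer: 12*√21 ≈ 54.991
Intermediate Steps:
Z(C) = 10 (Z(C) = 9 + C/C = 9 + 1 = 10)
√(22*137 + Z(134)) = √(22*137 + 10) = √(3014 + 10) = √3024 = 12*√21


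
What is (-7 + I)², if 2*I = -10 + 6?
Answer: 81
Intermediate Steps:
I = -2 (I = (-10 + 6)/2 = (½)*(-4) = -2)
(-7 + I)² = (-7 - 2)² = (-9)² = 81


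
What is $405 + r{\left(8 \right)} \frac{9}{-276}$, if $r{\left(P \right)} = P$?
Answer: $\frac{9309}{23} \approx 404.74$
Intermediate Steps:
$405 + r{\left(8 \right)} \frac{9}{-276} = 405 + 8 \frac{9}{-276} = 405 + 8 \cdot 9 \left(- \frac{1}{276}\right) = 405 + 8 \left(- \frac{3}{92}\right) = 405 - \frac{6}{23} = \frac{9309}{23}$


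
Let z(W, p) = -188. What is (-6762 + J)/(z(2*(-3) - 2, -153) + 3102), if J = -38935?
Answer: -45697/2914 ≈ -15.682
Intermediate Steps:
(-6762 + J)/(z(2*(-3) - 2, -153) + 3102) = (-6762 - 38935)/(-188 + 3102) = -45697/2914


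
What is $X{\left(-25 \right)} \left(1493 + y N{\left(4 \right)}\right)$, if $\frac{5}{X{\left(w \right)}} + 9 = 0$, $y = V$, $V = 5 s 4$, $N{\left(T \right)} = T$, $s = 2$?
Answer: $- \frac{2755}{3} \approx -918.33$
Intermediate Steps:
$V = 40$ ($V = 5 \cdot 2 \cdot 4 = 5 \cdot 8 = 40$)
$y = 40$
$X{\left(w \right)} = - \frac{5}{9}$ ($X{\left(w \right)} = \frac{5}{-9 + 0} = \frac{5}{-9} = 5 \left(- \frac{1}{9}\right) = - \frac{5}{9}$)
$X{\left(-25 \right)} \left(1493 + y N{\left(4 \right)}\right) = - \frac{5 \left(1493 + 40 \cdot 4\right)}{9} = - \frac{5 \left(1493 + 160\right)}{9} = \left(- \frac{5}{9}\right) 1653 = - \frac{2755}{3}$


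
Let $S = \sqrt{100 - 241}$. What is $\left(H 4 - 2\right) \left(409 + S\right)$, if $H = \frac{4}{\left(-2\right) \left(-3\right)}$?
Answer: $\frac{818}{3} + \frac{2 i \sqrt{141}}{3} \approx 272.67 + 7.9162 i$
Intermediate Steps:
$S = i \sqrt{141}$ ($S = \sqrt{-141} = i \sqrt{141} \approx 11.874 i$)
$H = \frac{2}{3}$ ($H = \frac{4}{6} = 4 \cdot \frac{1}{6} = \frac{2}{3} \approx 0.66667$)
$\left(H 4 - 2\right) \left(409 + S\right) = \left(\frac{2}{3} \cdot 4 - 2\right) \left(409 + i \sqrt{141}\right) = \left(\frac{8}{3} - 2\right) \left(409 + i \sqrt{141}\right) = \frac{2 \left(409 + i \sqrt{141}\right)}{3} = \frac{818}{3} + \frac{2 i \sqrt{141}}{3}$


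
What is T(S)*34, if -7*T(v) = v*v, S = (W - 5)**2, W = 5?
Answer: 0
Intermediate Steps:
S = 0 (S = (5 - 5)**2 = 0**2 = 0)
T(v) = -v**2/7 (T(v) = -v*v/7 = -v**2/7)
T(S)*34 = -1/7*0**2*34 = -1/7*0*34 = 0*34 = 0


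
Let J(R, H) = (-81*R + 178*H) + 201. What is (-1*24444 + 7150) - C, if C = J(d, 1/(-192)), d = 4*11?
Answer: -1337287/96 ≈ -13930.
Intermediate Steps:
d = 44
J(R, H) = 201 - 81*R + 178*H
C = -322937/96 (C = 201 - 81*44 + 178/(-192) = 201 - 3564 + 178*(-1/192) = 201 - 3564 - 89/96 = -322937/96 ≈ -3363.9)
(-1*24444 + 7150) - C = (-1*24444 + 7150) - 1*(-322937/96) = (-24444 + 7150) + 322937/96 = -17294 + 322937/96 = -1337287/96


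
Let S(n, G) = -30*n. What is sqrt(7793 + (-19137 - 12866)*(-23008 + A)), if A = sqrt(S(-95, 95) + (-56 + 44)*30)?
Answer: sqrt(736332817 - 32003*sqrt(2490)) ≈ 27106.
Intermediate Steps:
A = sqrt(2490) (A = sqrt(-30*(-95) + (-56 + 44)*30) = sqrt(2850 - 12*30) = sqrt(2850 - 360) = sqrt(2490) ≈ 49.900)
sqrt(7793 + (-19137 - 12866)*(-23008 + A)) = sqrt(7793 + (-19137 - 12866)*(-23008 + sqrt(2490))) = sqrt(7793 - 32003*(-23008 + sqrt(2490))) = sqrt(7793 + (736325024 - 32003*sqrt(2490))) = sqrt(736332817 - 32003*sqrt(2490))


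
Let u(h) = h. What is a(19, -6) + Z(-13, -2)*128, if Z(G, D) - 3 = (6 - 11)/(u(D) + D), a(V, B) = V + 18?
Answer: 581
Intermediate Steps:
a(V, B) = 18 + V
Z(G, D) = 3 - 5/(2*D) (Z(G, D) = 3 + (6 - 11)/(D + D) = 3 - 5*1/(2*D) = 3 - 5/(2*D))
a(19, -6) + Z(-13, -2)*128 = (18 + 19) + (3 - 5/2/(-2))*128 = 37 + (3 - 5/2*(-½))*128 = 37 + (3 + 5/4)*128 = 37 + (17/4)*128 = 37 + 544 = 581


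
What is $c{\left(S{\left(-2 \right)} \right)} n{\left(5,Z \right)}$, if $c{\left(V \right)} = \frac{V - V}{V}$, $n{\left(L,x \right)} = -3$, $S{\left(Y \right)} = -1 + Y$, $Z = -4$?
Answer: $0$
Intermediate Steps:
$c{\left(V \right)} = 0$ ($c{\left(V \right)} = \frac{0}{V} = 0$)
$c{\left(S{\left(-2 \right)} \right)} n{\left(5,Z \right)} = 0 \left(-3\right) = 0$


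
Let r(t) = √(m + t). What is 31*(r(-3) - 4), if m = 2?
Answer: -124 + 31*I ≈ -124.0 + 31.0*I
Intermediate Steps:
r(t) = √(2 + t)
31*(r(-3) - 4) = 31*(√(2 - 3) - 4) = 31*(√(-1) - 4) = 31*(I - 4) = 31*(-4 + I) = -124 + 31*I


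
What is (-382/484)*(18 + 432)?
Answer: -42975/121 ≈ -355.17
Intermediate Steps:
(-382/484)*(18 + 432) = -382*1/484*450 = -191/242*450 = -42975/121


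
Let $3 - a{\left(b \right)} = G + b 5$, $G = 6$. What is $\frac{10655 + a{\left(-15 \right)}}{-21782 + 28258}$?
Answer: $\frac{10727}{6476} \approx 1.6564$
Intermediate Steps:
$a{\left(b \right)} = -3 - 5 b$ ($a{\left(b \right)} = 3 - \left(6 + b 5\right) = 3 - \left(6 + 5 b\right) = -3 - 5 b$)
$\frac{10655 + a{\left(-15 \right)}}{-21782 + 28258} = \frac{10655 - -72}{-21782 + 28258} = \frac{10655 + \left(-3 + 75\right)}{6476} = \left(10655 + 72\right) \frac{1}{6476} = 10727 \cdot \frac{1}{6476} = \frac{10727}{6476}$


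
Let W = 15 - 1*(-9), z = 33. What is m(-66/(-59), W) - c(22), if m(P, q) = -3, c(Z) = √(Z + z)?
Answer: -3 - √55 ≈ -10.416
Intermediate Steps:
c(Z) = √(33 + Z) (c(Z) = √(Z + 33) = √(33 + Z))
W = 24 (W = 15 + 9 = 24)
m(-66/(-59), W) - c(22) = -3 - √(33 + 22) = -3 - √55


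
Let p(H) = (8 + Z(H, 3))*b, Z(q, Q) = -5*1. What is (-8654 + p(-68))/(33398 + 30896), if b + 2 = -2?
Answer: -4333/32147 ≈ -0.13479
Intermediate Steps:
Z(q, Q) = -5
b = -4 (b = -2 - 2 = -4)
p(H) = -12 (p(H) = (8 - 5)*(-4) = 3*(-4) = -12)
(-8654 + p(-68))/(33398 + 30896) = (-8654 - 12)/(33398 + 30896) = -8666/64294 = -8666*1/64294 = -4333/32147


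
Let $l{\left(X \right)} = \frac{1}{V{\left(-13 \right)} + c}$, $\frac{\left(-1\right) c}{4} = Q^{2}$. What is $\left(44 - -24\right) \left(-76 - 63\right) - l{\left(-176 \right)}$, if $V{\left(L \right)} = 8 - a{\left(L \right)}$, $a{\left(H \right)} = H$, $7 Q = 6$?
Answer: $- \frac{8365069}{885} \approx -9452.1$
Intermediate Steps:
$Q = \frac{6}{7}$ ($Q = \frac{1}{7} \cdot 6 = \frac{6}{7} \approx 0.85714$)
$V{\left(L \right)} = 8 - L$
$c = - \frac{144}{49}$ ($c = - 4 \left(\frac{6}{7}\right)^{2} = \left(-4\right) \frac{36}{49} = - \frac{144}{49} \approx -2.9388$)
$l{\left(X \right)} = \frac{49}{885}$ ($l{\left(X \right)} = \frac{1}{\left(8 - -13\right) - \frac{144}{49}} = \frac{1}{\left(8 + 13\right) - \frac{144}{49}} = \frac{1}{21 - \frac{144}{49}} = \frac{1}{\frac{885}{49}} = \frac{49}{885}$)
$\left(44 - -24\right) \left(-76 - 63\right) - l{\left(-176 \right)} = \left(44 - -24\right) \left(-76 - 63\right) - \frac{49}{885} = \left(44 + 24\right) \left(-76 - 63\right) - \frac{49}{885} = 68 \left(-139\right) - \frac{49}{885} = -9452 - \frac{49}{885} = - \frac{8365069}{885}$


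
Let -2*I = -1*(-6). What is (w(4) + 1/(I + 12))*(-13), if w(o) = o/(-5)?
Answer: 403/45 ≈ 8.9556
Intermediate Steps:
I = -3 (I = -(-1)*(-6)/2 = -½*6 = -3)
w(o) = -o/5 (w(o) = o*(-⅕) = -o/5)
(w(4) + 1/(I + 12))*(-13) = (-⅕*4 + 1/(-3 + 12))*(-13) = (-⅘ + 1/9)*(-13) = (-⅘ + ⅑)*(-13) = -31/45*(-13) = 403/45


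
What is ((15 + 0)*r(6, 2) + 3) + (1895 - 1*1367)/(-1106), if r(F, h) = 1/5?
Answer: 3054/553 ≈ 5.5226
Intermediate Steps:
r(F, h) = 1/5
((15 + 0)*r(6, 2) + 3) + (1895 - 1*1367)/(-1106) = ((15 + 0)*(1/5) + 3) + (1895 - 1*1367)/(-1106) = (15*(1/5) + 3) + (1895 - 1367)*(-1/1106) = (3 + 3) + 528*(-1/1106) = 6 - 264/553 = 3054/553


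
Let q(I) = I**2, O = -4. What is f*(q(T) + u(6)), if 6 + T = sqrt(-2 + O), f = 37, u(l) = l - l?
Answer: 1110 - 444*I*sqrt(6) ≈ 1110.0 - 1087.6*I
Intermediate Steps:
u(l) = 0
T = -6 + I*sqrt(6) (T = -6 + sqrt(-2 - 4) = -6 + sqrt(-6) = -6 + I*sqrt(6) ≈ -6.0 + 2.4495*I)
f*(q(T) + u(6)) = 37*((-6 + I*sqrt(6))**2 + 0) = 37*(-6 + I*sqrt(6))**2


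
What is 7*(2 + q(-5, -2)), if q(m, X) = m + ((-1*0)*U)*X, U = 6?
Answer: -21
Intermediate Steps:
q(m, X) = m (q(m, X) = m + (-1*0*6)*X = m + (0*6)*X = m + 0*X = m + 0 = m)
7*(2 + q(-5, -2)) = 7*(2 - 5) = 7*(-3) = -21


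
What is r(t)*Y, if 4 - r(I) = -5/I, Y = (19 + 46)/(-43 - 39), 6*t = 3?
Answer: -455/41 ≈ -11.098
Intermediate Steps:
t = ½ (t = (⅙)*3 = ½ ≈ 0.50000)
Y = -65/82 (Y = 65/(-82) = 65*(-1/82) = -65/82 ≈ -0.79268)
r(I) = 4 + 5/I (r(I) = 4 - (-5)/I = 4 + 5/I)
r(t)*Y = (4 + 5/(½))*(-65/82) = (4 + 5*2)*(-65/82) = (4 + 10)*(-65/82) = 14*(-65/82) = -455/41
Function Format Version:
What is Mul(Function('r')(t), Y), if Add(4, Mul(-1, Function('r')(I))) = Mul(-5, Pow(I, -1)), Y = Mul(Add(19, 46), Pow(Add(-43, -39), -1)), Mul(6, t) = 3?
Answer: Rational(-455, 41) ≈ -11.098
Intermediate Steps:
t = Rational(1, 2) (t = Mul(Rational(1, 6), 3) = Rational(1, 2) ≈ 0.50000)
Y = Rational(-65, 82) (Y = Mul(65, Pow(-82, -1)) = Mul(65, Rational(-1, 82)) = Rational(-65, 82) ≈ -0.79268)
Function('r')(I) = Add(4, Mul(5, Pow(I, -1))) (Function('r')(I) = Add(4, Mul(-1, Mul(-5, Pow(I, -1)))) = Add(4, Mul(5, Pow(I, -1))))
Mul(Function('r')(t), Y) = Mul(Add(4, Mul(5, Pow(Rational(1, 2), -1))), Rational(-65, 82)) = Mul(Add(4, Mul(5, 2)), Rational(-65, 82)) = Mul(Add(4, 10), Rational(-65, 82)) = Mul(14, Rational(-65, 82)) = Rational(-455, 41)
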